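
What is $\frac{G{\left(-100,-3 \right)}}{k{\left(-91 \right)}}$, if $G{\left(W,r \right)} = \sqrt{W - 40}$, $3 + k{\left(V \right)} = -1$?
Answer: $- \frac{i \sqrt{35}}{2} \approx - 2.958 i$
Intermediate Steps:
$k{\left(V \right)} = -4$ ($k{\left(V \right)} = -3 - 1 = -4$)
$G{\left(W,r \right)} = \sqrt{-40 + W}$
$\frac{G{\left(-100,-3 \right)}}{k{\left(-91 \right)}} = \frac{\sqrt{-40 - 100}}{-4} = \sqrt{-140} \left(- \frac{1}{4}\right) = 2 i \sqrt{35} \left(- \frac{1}{4}\right) = - \frac{i \sqrt{35}}{2}$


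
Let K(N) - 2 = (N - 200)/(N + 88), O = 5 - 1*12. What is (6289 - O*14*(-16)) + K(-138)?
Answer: 118244/25 ≈ 4729.8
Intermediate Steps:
O = -7 (O = 5 - 12 = -7)
K(N) = 2 + (-200 + N)/(88 + N) (K(N) = 2 + (N - 200)/(N + 88) = 2 + (-200 + N)/(88 + N))
(6289 - O*14*(-16)) + K(-138) = (6289 - (-7*14)*(-16)) + 3*(-8 - 138)/(88 - 138) = (6289 - (-98)*(-16)) + 3*(-146)/(-50) = (6289 - 1*1568) + 3*(-1/50)*(-146) = (6289 - 1568) + 219/25 = 4721 + 219/25 = 118244/25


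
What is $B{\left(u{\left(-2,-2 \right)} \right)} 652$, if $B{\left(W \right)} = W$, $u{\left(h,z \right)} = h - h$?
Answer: $0$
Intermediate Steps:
$u{\left(h,z \right)} = 0$
$B{\left(u{\left(-2,-2 \right)} \right)} 652 = 0 \cdot 652 = 0$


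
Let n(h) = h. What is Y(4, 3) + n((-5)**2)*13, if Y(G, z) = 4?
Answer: 329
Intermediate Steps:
Y(4, 3) + n((-5)**2)*13 = 4 + (-5)**2*13 = 4 + 25*13 = 4 + 325 = 329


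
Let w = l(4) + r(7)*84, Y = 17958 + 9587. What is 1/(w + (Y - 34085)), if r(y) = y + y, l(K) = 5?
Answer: -1/5359 ≈ -0.00018660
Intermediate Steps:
r(y) = 2*y
Y = 27545
w = 1181 (w = 5 + (2*7)*84 = 5 + 14*84 = 5 + 1176 = 1181)
1/(w + (Y - 34085)) = 1/(1181 + (27545 - 34085)) = 1/(1181 - 6540) = 1/(-5359) = -1/5359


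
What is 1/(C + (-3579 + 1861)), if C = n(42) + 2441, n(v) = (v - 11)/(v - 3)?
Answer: 39/28228 ≈ 0.0013816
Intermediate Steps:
n(v) = (-11 + v)/(-3 + v)
C = 95230/39 (C = (-11 + 42)/(-3 + 42) + 2441 = 31/39 + 2441 = 95230/39 ≈ 2441.8)
1/(C + (-3579 + 1861)) = 1/(95230/39 + (-3579 + 1861)) = 1/(95230/39 - 1718) = 1/(28228/39) = 39/28228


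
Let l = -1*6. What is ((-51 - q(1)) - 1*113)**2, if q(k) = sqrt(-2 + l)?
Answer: 26888 + 656*I*sqrt(2) ≈ 26888.0 + 927.72*I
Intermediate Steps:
l = -6
q(k) = 2*I*sqrt(2) (q(k) = sqrt(-2 - 6) = sqrt(-8) = 2*I*sqrt(2))
((-51 - q(1)) - 1*113)**2 = ((-51 - 2*I*sqrt(2)) - 1*113)**2 = ((-51 - 2*I*sqrt(2)) - 113)**2 = (-164 - 2*I*sqrt(2))**2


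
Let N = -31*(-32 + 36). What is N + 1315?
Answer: 1191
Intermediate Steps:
N = -124 (N = -31*4 = -124)
N + 1315 = -124 + 1315 = 1191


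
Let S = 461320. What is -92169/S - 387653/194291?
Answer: -10354720481/4717385480 ≈ -2.1950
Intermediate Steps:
-92169/S - 387653/194291 = -92169/461320 - 387653/194291 = -92169*1/461320 - 387653*1/194291 = -4851/24280 - 387653/194291 = -10354720481/4717385480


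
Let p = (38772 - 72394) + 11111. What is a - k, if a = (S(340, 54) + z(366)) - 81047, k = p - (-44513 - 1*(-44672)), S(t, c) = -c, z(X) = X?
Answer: -58065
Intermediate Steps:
p = -22511 (p = -33622 + 11111 = -22511)
k = -22670 (k = -22511 - (-44513 - 1*(-44672)) = -22511 - (-44513 + 44672) = -22511 - 1*159 = -22511 - 159 = -22670)
a = -80735 (a = (-1*54 + 366) - 81047 = (-54 + 366) - 81047 = 312 - 81047 = -80735)
a - k = -80735 - 1*(-22670) = -80735 + 22670 = -58065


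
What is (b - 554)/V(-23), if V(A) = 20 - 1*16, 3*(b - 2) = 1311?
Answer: -115/4 ≈ -28.750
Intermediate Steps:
b = 439 (b = 2 + (⅓)*1311 = 2 + 437 = 439)
V(A) = 4 (V(A) = 20 - 16 = 4)
(b - 554)/V(-23) = (439 - 554)/4 = (¼)*(-115) = -115/4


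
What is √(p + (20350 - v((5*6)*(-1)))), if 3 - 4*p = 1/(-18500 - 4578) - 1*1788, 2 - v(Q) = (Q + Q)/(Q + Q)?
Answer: √44304904088786/46156 ≈ 144.21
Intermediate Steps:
v(Q) = 1 (v(Q) = 2 - (Q + Q)/(Q + Q) = 2 - 2*Q/(2*Q) = 2 - 2*Q*1/(2*Q) = 2 - 1*1 = 2 - 1 = 1)
p = 41332699/92312 (p = ¾ - (1/(-18500 - 4578) - 1*1788)/4 = ¾ - (1/(-23078) - 1788)/4 = ¾ - (-1/23078 - 1788)/4 = ¾ - ¼*(-41263465/23078) = ¾ + 41263465/92312 = 41332699/92312 ≈ 447.75)
√(p + (20350 - v((5*6)*(-1)))) = √(41332699/92312 + (20350 - 1*1)) = √(41332699/92312 + (20350 - 1)) = √(41332699/92312 + 20349) = √(1919789587/92312) = √44304904088786/46156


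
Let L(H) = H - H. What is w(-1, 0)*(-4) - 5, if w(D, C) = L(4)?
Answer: -5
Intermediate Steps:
L(H) = 0
w(D, C) = 0
w(-1, 0)*(-4) - 5 = 0*(-4) - 5 = 0 - 5 = -5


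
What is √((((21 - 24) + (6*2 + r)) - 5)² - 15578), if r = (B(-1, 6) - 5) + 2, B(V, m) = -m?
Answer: I*√15553 ≈ 124.71*I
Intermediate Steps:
r = -9 (r = (-1*6 - 5) + 2 = (-6 - 5) + 2 = -11 + 2 = -9)
√((((21 - 24) + (6*2 + r)) - 5)² - 15578) = √((((21 - 24) + (6*2 - 9)) - 5)² - 15578) = √(((-3 + (12 - 9)) - 5)² - 15578) = √(((-3 + 3) - 5)² - 15578) = √((0 - 5)² - 15578) = √((-5)² - 15578) = √(25 - 15578) = √(-15553) = I*√15553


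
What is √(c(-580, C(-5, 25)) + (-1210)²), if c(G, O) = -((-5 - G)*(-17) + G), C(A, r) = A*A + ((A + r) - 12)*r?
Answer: √1474455 ≈ 1214.3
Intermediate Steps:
C(A, r) = A² + r*(-12 + A + r) (C(A, r) = A² + (-12 + A + r)*r = A² + r*(-12 + A + r))
c(G, O) = -85 - 18*G (c(G, O) = -((85 + 17*G) + G) = -(85 + 18*G) = -85 - 18*G)
√(c(-580, C(-5, 25)) + (-1210)²) = √((-85 - 18*(-580)) + (-1210)²) = √((-85 + 10440) + 1464100) = √(10355 + 1464100) = √1474455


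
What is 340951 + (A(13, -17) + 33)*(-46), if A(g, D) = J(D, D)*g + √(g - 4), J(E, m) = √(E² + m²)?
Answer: 339295 - 10166*√2 ≈ 3.2492e+5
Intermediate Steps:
A(g, D) = √(-4 + g) + g*√2*√(D²) (A(g, D) = √(D² + D²)*g + √(g - 4) = √(2*D²)*g + √(-4 + g) = (√2*√(D²))*g + √(-4 + g) = g*√2*√(D²) + √(-4 + g) = √(-4 + g) + g*√2*√(D²))
340951 + (A(13, -17) + 33)*(-46) = 340951 + ((√(-4 + 13) + 13*√2*√((-17)²)) + 33)*(-46) = 340951 + ((√9 + 13*√2*√289) + 33)*(-46) = 340951 + ((3 + 13*√2*17) + 33)*(-46) = 340951 + ((3 + 221*√2) + 33)*(-46) = 340951 + (36 + 221*√2)*(-46) = 340951 + (-1656 - 10166*√2) = 339295 - 10166*√2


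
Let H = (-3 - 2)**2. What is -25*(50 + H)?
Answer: -1875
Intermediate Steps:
H = 25 (H = (-5)**2 = 25)
-25*(50 + H) = -25*(50 + 25) = -25*75 = -1875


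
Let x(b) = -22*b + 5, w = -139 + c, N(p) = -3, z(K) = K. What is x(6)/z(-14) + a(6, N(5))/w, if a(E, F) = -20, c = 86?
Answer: 7011/742 ≈ 9.4488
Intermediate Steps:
w = -53 (w = -139 + 86 = -53)
x(b) = 5 - 22*b
x(6)/z(-14) + a(6, N(5))/w = (5 - 22*6)/(-14) - 20/(-53) = (5 - 132)*(-1/14) - 20*(-1/53) = -127*(-1/14) + 20/53 = 127/14 + 20/53 = 7011/742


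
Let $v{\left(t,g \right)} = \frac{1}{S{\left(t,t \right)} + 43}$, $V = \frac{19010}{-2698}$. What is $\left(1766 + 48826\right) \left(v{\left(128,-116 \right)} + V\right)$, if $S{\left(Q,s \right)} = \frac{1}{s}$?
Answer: $- \frac{879497280992}{2475415} \approx -3.5529 \cdot 10^{5}$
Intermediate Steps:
$V = - \frac{9505}{1349}$ ($V = 19010 \left(- \frac{1}{2698}\right) = - \frac{9505}{1349} \approx -7.046$)
$v{\left(t,g \right)} = \frac{1}{43 + \frac{1}{t}}$ ($v{\left(t,g \right)} = \frac{1}{\frac{1}{t} + 43} = \frac{1}{43 + \frac{1}{t}}$)
$\left(1766 + 48826\right) \left(v{\left(128,-116 \right)} + V\right) = \left(1766 + 48826\right) \left(\frac{128}{1 + 43 \cdot 128} - \frac{9505}{1349}\right) = 50592 \left(\frac{128}{1 + 5504} - \frac{9505}{1349}\right) = 50592 \left(\frac{128}{5505} - \frac{9505}{1349}\right) = 50592 \left(- \frac{52152353}{7426245}\right) = - \frac{879497280992}{2475415}$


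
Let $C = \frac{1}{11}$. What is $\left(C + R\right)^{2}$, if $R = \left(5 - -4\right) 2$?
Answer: $\frac{39601}{121} \approx 327.28$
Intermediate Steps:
$C = \frac{1}{11} \approx 0.090909$
$R = 18$ ($R = \left(5 + 4\right) 2 = 9 \cdot 2 = 18$)
$\left(C + R\right)^{2} = \left(\frac{1}{11} + 18\right)^{2} = \left(\frac{199}{11}\right)^{2} = \frac{39601}{121}$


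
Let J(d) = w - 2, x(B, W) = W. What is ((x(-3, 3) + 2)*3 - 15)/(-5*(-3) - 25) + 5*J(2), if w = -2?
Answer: -20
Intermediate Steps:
J(d) = -4 (J(d) = -2 - 2 = -4)
((x(-3, 3) + 2)*3 - 15)/(-5*(-3) - 25) + 5*J(2) = ((3 + 2)*3 - 15)/(-5*(-3) - 25) + 5*(-4) = (5*3 - 15)/(15 - 25) - 20 = (15 - 15)/(-10) - 20 = 0*(-1/10) - 20 = 0 - 20 = -20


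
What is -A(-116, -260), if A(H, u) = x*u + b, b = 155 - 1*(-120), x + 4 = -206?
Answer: -54875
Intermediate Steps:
x = -210 (x = -4 - 206 = -210)
b = 275 (b = 155 + 120 = 275)
A(H, u) = 275 - 210*u (A(H, u) = -210*u + 275 = 275 - 210*u)
-A(-116, -260) = -(275 - 210*(-260)) = -(275 + 54600) = -1*54875 = -54875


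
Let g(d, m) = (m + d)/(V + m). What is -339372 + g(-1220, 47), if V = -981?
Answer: -316972275/934 ≈ -3.3937e+5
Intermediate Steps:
g(d, m) = (d + m)/(-981 + m) (g(d, m) = (m + d)/(-981 + m) = (d + m)/(-981 + m))
-339372 + g(-1220, 47) = -339372 + (-1220 + 47)/(-981 + 47) = -339372 - 1173/(-934) = -339372 - 1/934*(-1173) = -339372 + 1173/934 = -316972275/934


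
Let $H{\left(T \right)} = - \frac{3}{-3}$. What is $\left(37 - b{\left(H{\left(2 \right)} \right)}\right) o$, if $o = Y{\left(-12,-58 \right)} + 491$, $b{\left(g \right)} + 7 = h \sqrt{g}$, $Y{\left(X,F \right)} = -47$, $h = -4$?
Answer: $21312$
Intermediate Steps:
$H{\left(T \right)} = 1$ ($H{\left(T \right)} = \left(-3\right) \left(- \frac{1}{3}\right) = 1$)
$b{\left(g \right)} = -7 - 4 \sqrt{g}$
$o = 444$ ($o = -47 + 491 = 444$)
$\left(37 - b{\left(H{\left(2 \right)} \right)}\right) o = \left(37 - \left(-7 - 4 \sqrt{1}\right)\right) 444 = \left(37 - \left(-7 - 4\right)\right) 444 = \left(37 - -11\right) 444 = \left(37 + 11\right) 444 = 48 \cdot 444 = 21312$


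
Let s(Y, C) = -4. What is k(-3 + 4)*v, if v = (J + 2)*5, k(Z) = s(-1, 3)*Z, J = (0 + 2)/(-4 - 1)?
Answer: -32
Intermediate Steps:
J = -⅖ (J = 2/(-5) = 2*(-⅕) = -⅖ ≈ -0.40000)
k(Z) = -4*Z
v = 8 (v = (-⅖ + 2)*5 = (8/5)*5 = 8)
k(-3 + 4)*v = -4*(-3 + 4)*8 = -4*1*8 = -4*8 = -32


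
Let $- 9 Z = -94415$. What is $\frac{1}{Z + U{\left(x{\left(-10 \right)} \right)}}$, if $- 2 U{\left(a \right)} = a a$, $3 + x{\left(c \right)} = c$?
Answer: $\frac{18}{187309} \approx 9.6098 \cdot 10^{-5}$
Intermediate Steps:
$Z = \frac{94415}{9}$ ($Z = \left(- \frac{1}{9}\right) \left(-94415\right) = \frac{94415}{9} \approx 10491.0$)
$x{\left(c \right)} = -3 + c$
$U{\left(a \right)} = - \frac{a^{2}}{2}$ ($U{\left(a \right)} = - \frac{a a}{2} = - \frac{a^{2}}{2}$)
$\frac{1}{Z + U{\left(x{\left(-10 \right)} \right)}} = \frac{1}{\frac{94415}{9} - \frac{\left(-3 - 10\right)^{2}}{2}} = \frac{1}{\frac{94415}{9} - \frac{\left(-13\right)^{2}}{2}} = \frac{1}{\frac{94415}{9} - \frac{169}{2}} = \frac{1}{\frac{187309}{18}} = \frac{18}{187309}$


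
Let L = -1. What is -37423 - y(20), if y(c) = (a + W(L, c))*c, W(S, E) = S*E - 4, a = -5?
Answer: -36843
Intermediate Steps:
W(S, E) = -4 + E*S (W(S, E) = E*S - 4 = -4 + E*S)
y(c) = c*(-9 - c) (y(c) = (-5 + (-4 + c*(-1)))*c = (-5 + (-4 - c))*c = (-9 - c)*c = c*(-9 - c))
-37423 - y(20) = -37423 - 20*(-9 - 1*20) = -37423 - 20*(-9 - 20) = -37423 - 20*(-29) = -37423 - 1*(-580) = -37423 + 580 = -36843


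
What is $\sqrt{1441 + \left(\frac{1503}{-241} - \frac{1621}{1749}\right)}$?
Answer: $\frac{\sqrt{254749527587049}}{421509} \approx 37.866$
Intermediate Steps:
$\sqrt{1441 + \left(\frac{1503}{-241} - \frac{1621}{1749}\right)} = \sqrt{1441 + \left(1503 \left(- \frac{1}{241}\right) - \frac{1621}{1749}\right)} = \sqrt{1441 - \frac{3019408}{421509}} = \sqrt{\frac{604375061}{421509}} = \frac{\sqrt{254749527587049}}{421509}$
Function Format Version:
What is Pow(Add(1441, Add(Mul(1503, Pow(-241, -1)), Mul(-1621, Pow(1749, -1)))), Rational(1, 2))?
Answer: Mul(Rational(1, 421509), Pow(254749527587049, Rational(1, 2))) ≈ 37.866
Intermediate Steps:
Pow(Add(1441, Add(Mul(1503, Pow(-241, -1)), Mul(-1621, Pow(1749, -1)))), Rational(1, 2)) = Pow(Add(1441, Add(Mul(1503, Rational(-1, 241)), Mul(-1621, Rational(1, 1749)))), Rational(1, 2)) = Pow(Add(1441, Add(Rational(-1503, 241), Rational(-1621, 1749))), Rational(1, 2)) = Pow(Add(1441, Rational(-3019408, 421509)), Rational(1, 2)) = Pow(Rational(604375061, 421509), Rational(1, 2)) = Mul(Rational(1, 421509), Pow(254749527587049, Rational(1, 2)))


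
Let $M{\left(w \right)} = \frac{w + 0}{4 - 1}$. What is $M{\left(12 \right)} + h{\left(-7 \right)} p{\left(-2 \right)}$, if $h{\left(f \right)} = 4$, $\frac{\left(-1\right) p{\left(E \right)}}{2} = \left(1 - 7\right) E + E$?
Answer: $-76$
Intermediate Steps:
$M{\left(w \right)} = \frac{w}{3}$
$p{\left(E \right)} = 10 E$ ($p{\left(E \right)} = - 2 \left(\left(1 - 7\right) E + E\right) = - 2 \left(- 6 E + E\right) = - 2 \left(- 5 E\right) = 10 E$)
$M{\left(12 \right)} + h{\left(-7 \right)} p{\left(-2 \right)} = \frac{1}{3} \cdot 12 + 4 \cdot 10 \left(-2\right) = 4 + 4 \left(-20\right) = 4 - 80 = -76$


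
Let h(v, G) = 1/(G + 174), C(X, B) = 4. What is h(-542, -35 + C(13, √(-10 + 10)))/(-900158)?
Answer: -1/128722594 ≈ -7.7686e-9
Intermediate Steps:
h(v, G) = 1/(174 + G)
h(-542, -35 + C(13, √(-10 + 10)))/(-900158) = 1/((174 + (-35 + 4))*(-900158)) = -1/900158/(174 - 31) = -1/900158/143 = (1/143)*(-1/900158) = -1/128722594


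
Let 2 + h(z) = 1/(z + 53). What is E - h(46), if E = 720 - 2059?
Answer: -132364/99 ≈ -1337.0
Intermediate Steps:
h(z) = -2 + 1/(53 + z) (h(z) = -2 + 1/(z + 53) = -2 + 1/(53 + z))
E = -1339
E - h(46) = -1339 - (-105 - 2*46)/(53 + 46) = -1339 - (-105 - 92)/99 = -1339 - (-197)/99 = -1339 - 1*(-197/99) = -1339 + 197/99 = -132364/99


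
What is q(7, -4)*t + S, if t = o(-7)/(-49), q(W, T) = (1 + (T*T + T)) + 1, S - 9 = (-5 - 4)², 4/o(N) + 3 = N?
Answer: 3154/35 ≈ 90.114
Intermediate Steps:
o(N) = 4/(-3 + N)
S = 90 (S = 9 + (-5 - 4)² = 9 + (-9)² = 9 + 81 = 90)
q(W, T) = 2 + T + T² (q(W, T) = (1 + (T² + T)) + 1 = (1 + (T + T²)) + 1 = (1 + T + T²) + 1 = 2 + T + T²)
t = 2/245 (t = (4/(-3 - 7))/(-49) = (4/(-10))*(-1/49) = (4*(-⅒))*(-1/49) = -⅖*(-1/49) = 2/245 ≈ 0.0081633)
q(7, -4)*t + S = (2 - 4 + (-4)²)*(2/245) + 90 = (2 - 4 + 16)*(2/245) + 90 = 14*(2/245) + 90 = 4/35 + 90 = 3154/35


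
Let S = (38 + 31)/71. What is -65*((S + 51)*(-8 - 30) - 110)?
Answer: 9621950/71 ≈ 1.3552e+5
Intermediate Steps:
S = 69/71 (S = 69*(1/71) = 69/71 ≈ 0.97183)
-65*((S + 51)*(-8 - 30) - 110) = -65*((69/71 + 51)*(-8 - 30) - 110) = -65*((3690/71)*(-38) - 110) = -65*(-140220/71 - 110) = -65*(-148030/71) = 9621950/71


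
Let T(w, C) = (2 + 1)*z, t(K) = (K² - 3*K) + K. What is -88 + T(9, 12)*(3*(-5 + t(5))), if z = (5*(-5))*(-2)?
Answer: 4412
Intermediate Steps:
z = 50 (z = -25*(-2) = 50)
t(K) = K² - 2*K
T(w, C) = 150 (T(w, C) = (2 + 1)*50 = 3*50 = 150)
-88 + T(9, 12)*(3*(-5 + t(5))) = -88 + 150*(3*(-5 + 5*(-2 + 5))) = -88 + 150*(3*(-5 + 5*3)) = -88 + 150*(3*(-5 + 15)) = -88 + 150*(3*10) = -88 + 150*30 = -88 + 4500 = 4412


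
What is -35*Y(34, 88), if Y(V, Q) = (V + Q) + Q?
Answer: -7350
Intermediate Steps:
Y(V, Q) = V + 2*Q (Y(V, Q) = (Q + V) + Q = V + 2*Q)
-35*Y(34, 88) = -35*(34 + 2*88) = -35*(34 + 176) = -35*210 = -7350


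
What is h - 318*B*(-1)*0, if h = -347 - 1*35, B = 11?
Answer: -382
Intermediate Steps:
h = -382 (h = -347 - 35 = -382)
h - 318*B*(-1)*0 = -382 - 318*11*(-1)*0 = -382 - (-3498)*0 = -382 - 318*0 = -382 + 0 = -382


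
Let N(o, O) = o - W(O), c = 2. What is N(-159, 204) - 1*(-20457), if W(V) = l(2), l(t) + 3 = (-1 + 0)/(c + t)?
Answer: 81205/4 ≈ 20301.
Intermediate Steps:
l(t) = -3 - 1/(2 + t) (l(t) = -3 + (-1 + 0)/(2 + t) = -3 - 1/(2 + t))
W(V) = -13/4 (W(V) = (-7 - 3*2)/(2 + 2) = (-7 - 6)/4 = (¼)*(-13) = -13/4)
N(o, O) = 13/4 + o (N(o, O) = o - 1*(-13/4) = o + 13/4 = 13/4 + o)
N(-159, 204) - 1*(-20457) = (13/4 - 159) - 1*(-20457) = -623/4 + 20457 = 81205/4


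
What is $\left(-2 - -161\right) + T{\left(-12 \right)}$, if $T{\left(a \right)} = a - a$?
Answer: $159$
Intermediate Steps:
$T{\left(a \right)} = 0$
$\left(-2 - -161\right) + T{\left(-12 \right)} = \left(-2 - -161\right) + 0 = \left(-2 + 161\right) + 0 = 159 + 0 = 159$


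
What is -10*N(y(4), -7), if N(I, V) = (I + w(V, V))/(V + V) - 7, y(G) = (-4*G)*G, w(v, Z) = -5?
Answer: 145/7 ≈ 20.714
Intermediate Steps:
y(G) = -4*G**2
N(I, V) = -7 + (-5 + I)/(2*V) (N(I, V) = (I - 5)/(V + V) - 7 = (-5 + I)/((2*V)) - 7 = (-5 + I)*(1/(2*V)) - 7 = (-5 + I)/(2*V) - 7 = -7 + (-5 + I)/(2*V))
-10*N(y(4), -7) = -5*(-5 - 4*4**2 - 14*(-7))/(-7) = -5*(-1)*(-5 - 4*16 + 98)/7 = -5*(-1)*(-5 - 64 + 98)/7 = -5*(-1)*29/7 = -10*(-29/14) = 145/7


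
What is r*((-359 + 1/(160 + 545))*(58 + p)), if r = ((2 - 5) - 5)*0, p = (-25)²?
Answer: 0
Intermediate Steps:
p = 625
r = 0 (r = (-3 - 5)*0 = -8*0 = 0)
r*((-359 + 1/(160 + 545))*(58 + p)) = 0*((-359 + 1/(160 + 545))*(58 + 625)) = 0*((-359 + 1/705)*683) = 0*(-253094/705*683) = 0*(-172863202/705) = 0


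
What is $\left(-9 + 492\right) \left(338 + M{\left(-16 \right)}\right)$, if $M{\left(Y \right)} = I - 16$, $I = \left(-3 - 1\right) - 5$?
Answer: $151179$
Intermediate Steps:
$I = -9$ ($I = -4 - 5 = -9$)
$M{\left(Y \right)} = -25$ ($M{\left(Y \right)} = -9 - 16 = -25$)
$\left(-9 + 492\right) \left(338 + M{\left(-16 \right)}\right) = \left(-9 + 492\right) \left(338 - 25\right) = 483 \cdot 313 = 151179$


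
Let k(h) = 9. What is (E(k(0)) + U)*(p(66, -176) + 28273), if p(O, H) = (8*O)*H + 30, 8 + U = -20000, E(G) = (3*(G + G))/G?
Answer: 1292629250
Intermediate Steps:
E(G) = 6 (E(G) = (3*(2*G))/G = (6*G)/G = 6)
U = -20008 (U = -8 - 20000 = -20008)
p(O, H) = 30 + 8*H*O (p(O, H) = 8*H*O + 30 = 30 + 8*H*O)
(E(k(0)) + U)*(p(66, -176) + 28273) = (6 - 20008)*((30 + 8*(-176)*66) + 28273) = -20002*((30 - 92928) + 28273) = -20002*(-92898 + 28273) = -20002*(-64625) = 1292629250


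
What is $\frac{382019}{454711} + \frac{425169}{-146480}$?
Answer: $- \frac{137370878039}{66606067280} \approx -2.0624$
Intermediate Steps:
$\frac{382019}{454711} + \frac{425169}{-146480} = 382019 \cdot \frac{1}{454711} + 425169 \left(- \frac{1}{146480}\right) = \frac{382019}{454711} - \frac{425169}{146480} = - \frac{137370878039}{66606067280}$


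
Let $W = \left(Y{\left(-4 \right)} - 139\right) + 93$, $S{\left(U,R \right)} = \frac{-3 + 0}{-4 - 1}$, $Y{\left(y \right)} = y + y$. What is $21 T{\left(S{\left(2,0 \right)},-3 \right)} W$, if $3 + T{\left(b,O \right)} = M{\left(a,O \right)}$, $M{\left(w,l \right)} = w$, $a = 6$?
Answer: $-3402$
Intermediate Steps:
$Y{\left(y \right)} = 2 y$
$S{\left(U,R \right)} = \frac{3}{5}$ ($S{\left(U,R \right)} = - \frac{3}{-5} = \left(-3\right) \left(- \frac{1}{5}\right) = \frac{3}{5}$)
$T{\left(b,O \right)} = 3$ ($T{\left(b,O \right)} = -3 + 6 = 3$)
$W = -54$ ($W = \left(2 \left(-4\right) - 139\right) + 93 = \left(-8 - 139\right) + 93 = -147 + 93 = -54$)
$21 T{\left(S{\left(2,0 \right)},-3 \right)} W = 21 \cdot 3 \left(-54\right) = 63 \left(-54\right) = -3402$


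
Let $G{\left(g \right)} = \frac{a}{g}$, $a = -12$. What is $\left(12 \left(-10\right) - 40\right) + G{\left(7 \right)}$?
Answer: $- \frac{1132}{7} \approx -161.71$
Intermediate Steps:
$G{\left(g \right)} = - \frac{12}{g}$
$\left(12 \left(-10\right) - 40\right) + G{\left(7 \right)} = \left(12 \left(-10\right) - 40\right) - \frac{12}{7} = \left(-120 - 40\right) - \frac{12}{7} = -160 - \frac{12}{7} = - \frac{1132}{7}$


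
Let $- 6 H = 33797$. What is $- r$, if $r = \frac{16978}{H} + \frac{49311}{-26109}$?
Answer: $\frac{480692831}{98045097} \approx 4.9028$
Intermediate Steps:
$H = - \frac{33797}{6}$ ($H = \left(- \frac{1}{6}\right) 33797 = - \frac{33797}{6} \approx -5632.8$)
$r = - \frac{480692831}{98045097}$ ($r = \frac{16978}{- \frac{33797}{6}} + \frac{49311}{-26109} = 16978 \left(- \frac{6}{33797}\right) + 49311 \left(- \frac{1}{26109}\right) = - \frac{101868}{33797} - \frac{5479}{2901} = - \frac{480692831}{98045097} \approx -4.9028$)
$- r = \left(-1\right) \left(- \frac{480692831}{98045097}\right) = \frac{480692831}{98045097}$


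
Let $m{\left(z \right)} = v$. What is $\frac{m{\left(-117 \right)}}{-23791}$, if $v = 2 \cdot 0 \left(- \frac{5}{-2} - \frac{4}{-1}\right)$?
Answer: $0$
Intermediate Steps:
$v = 0$ ($v = 0 \left(\left(-5\right) \left(- \frac{1}{2}\right) - -4\right) = 0 \left(\frac{5}{2} + 4\right) = 0 \cdot \frac{13}{2} = 0$)
$m{\left(z \right)} = 0$
$\frac{m{\left(-117 \right)}}{-23791} = \frac{0}{-23791} = 0 \left(- \frac{1}{23791}\right) = 0$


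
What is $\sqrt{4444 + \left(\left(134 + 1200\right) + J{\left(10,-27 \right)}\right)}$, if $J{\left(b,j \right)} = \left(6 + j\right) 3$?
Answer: $3 \sqrt{635} \approx 75.598$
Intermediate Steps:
$J{\left(b,j \right)} = 18 + 3 j$
$\sqrt{4444 + \left(\left(134 + 1200\right) + J{\left(10,-27 \right)}\right)} = \sqrt{4444 + \left(\left(134 + 1200\right) + \left(18 + 3 \left(-27\right)\right)\right)} = \sqrt{4444 + \left(1334 + \left(18 - 81\right)\right)} = \sqrt{4444 + \left(1334 - 63\right)} = \sqrt{4444 + 1271} = \sqrt{5715} = 3 \sqrt{635}$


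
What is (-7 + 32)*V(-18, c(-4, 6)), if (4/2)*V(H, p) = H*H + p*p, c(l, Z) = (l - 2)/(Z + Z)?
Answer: 32425/8 ≈ 4053.1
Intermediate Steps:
c(l, Z) = (-2 + l)/(2*Z) (c(l, Z) = (-2 + l)/((2*Z)) = (-2 + l)*(1/(2*Z)) = (-2 + l)/(2*Z))
V(H, p) = H²/2 + p²/2 (V(H, p) = (H*H + p*p)/2 = (H² + p²)/2 = H²/2 + p²/2)
(-7 + 32)*V(-18, c(-4, 6)) = (-7 + 32)*((½)*(-18)² + ((½)*(-2 - 4)/6)²/2) = 25*((½)*324 + ((½)*(⅙)*(-6))²/2) = 25*(162 + (-½)²/2) = 25*(162 + (½)*(¼)) = 25*(162 + ⅛) = 25*(1297/8) = 32425/8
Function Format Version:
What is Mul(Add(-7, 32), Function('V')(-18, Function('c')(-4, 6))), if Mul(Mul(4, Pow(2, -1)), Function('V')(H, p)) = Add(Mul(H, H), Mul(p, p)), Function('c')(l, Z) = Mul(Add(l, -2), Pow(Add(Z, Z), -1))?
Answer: Rational(32425, 8) ≈ 4053.1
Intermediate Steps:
Function('c')(l, Z) = Mul(Rational(1, 2), Pow(Z, -1), Add(-2, l)) (Function('c')(l, Z) = Mul(Add(-2, l), Pow(Mul(2, Z), -1)) = Mul(Add(-2, l), Mul(Rational(1, 2), Pow(Z, -1))) = Mul(Rational(1, 2), Pow(Z, -1), Add(-2, l)))
Function('V')(H, p) = Add(Mul(Rational(1, 2), Pow(H, 2)), Mul(Rational(1, 2), Pow(p, 2))) (Function('V')(H, p) = Mul(Rational(1, 2), Add(Mul(H, H), Mul(p, p))) = Mul(Rational(1, 2), Add(Pow(H, 2), Pow(p, 2))) = Add(Mul(Rational(1, 2), Pow(H, 2)), Mul(Rational(1, 2), Pow(p, 2))))
Mul(Add(-7, 32), Function('V')(-18, Function('c')(-4, 6))) = Mul(Add(-7, 32), Add(Mul(Rational(1, 2), Pow(-18, 2)), Mul(Rational(1, 2), Pow(Mul(Rational(1, 2), Pow(6, -1), Add(-2, -4)), 2)))) = Mul(25, Add(Mul(Rational(1, 2), 324), Mul(Rational(1, 2), Pow(Mul(Rational(1, 2), Rational(1, 6), -6), 2)))) = Mul(25, Add(162, Mul(Rational(1, 2), Pow(Rational(-1, 2), 2)))) = Mul(25, Add(162, Mul(Rational(1, 2), Rational(1, 4)))) = Mul(25, Add(162, Rational(1, 8))) = Mul(25, Rational(1297, 8)) = Rational(32425, 8)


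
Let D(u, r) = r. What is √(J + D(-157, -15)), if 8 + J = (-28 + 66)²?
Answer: 7*√29 ≈ 37.696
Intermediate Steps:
J = 1436 (J = -8 + (-28 + 66)² = -8 + 38² = -8 + 1444 = 1436)
√(J + D(-157, -15)) = √(1436 - 15) = √1421 = 7*√29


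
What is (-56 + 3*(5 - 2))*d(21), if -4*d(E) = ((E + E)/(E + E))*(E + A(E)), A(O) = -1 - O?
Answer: -47/4 ≈ -11.750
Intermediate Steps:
d(E) = ¼ (d(E) = -(E + E)/(E + E)*(E + (-1 - E))/4 = -(2*E)/((2*E))*(-1)/4 = -(1/(2*E))*(2*E)*(-1)/4 = -(-1)/4 = -¼*(-1) = ¼)
(-56 + 3*(5 - 2))*d(21) = (-56 + 3*(5 - 2))*(¼) = (-56 + 3*3)*(¼) = (-56 + 9)*(¼) = -47*¼ = -47/4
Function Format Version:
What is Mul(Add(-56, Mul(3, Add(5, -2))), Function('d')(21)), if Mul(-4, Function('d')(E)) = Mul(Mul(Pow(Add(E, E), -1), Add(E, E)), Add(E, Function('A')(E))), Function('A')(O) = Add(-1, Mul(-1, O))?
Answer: Rational(-47, 4) ≈ -11.750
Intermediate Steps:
Function('d')(E) = Rational(1, 4) (Function('d')(E) = Mul(Rational(-1, 4), Mul(Mul(Pow(Add(E, E), -1), Add(E, E)), Add(E, Add(-1, Mul(-1, E))))) = Mul(Rational(-1, 4), Mul(Mul(Pow(Mul(2, E), -1), Mul(2, E)), -1)) = Mul(Rational(-1, 4), Mul(Mul(Mul(Rational(1, 2), Pow(E, -1)), Mul(2, E)), -1)) = Mul(Rational(-1, 4), Mul(1, -1)) = Mul(Rational(-1, 4), -1) = Rational(1, 4))
Mul(Add(-56, Mul(3, Add(5, -2))), Function('d')(21)) = Mul(Add(-56, Mul(3, Add(5, -2))), Rational(1, 4)) = Mul(Add(-56, Mul(3, 3)), Rational(1, 4)) = Mul(Add(-56, 9), Rational(1, 4)) = Mul(-47, Rational(1, 4)) = Rational(-47, 4)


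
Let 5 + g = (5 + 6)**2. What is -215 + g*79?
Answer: 8949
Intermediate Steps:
g = 116 (g = -5 + (5 + 6)**2 = -5 + 11**2 = -5 + 121 = 116)
-215 + g*79 = -215 + 116*79 = -215 + 9164 = 8949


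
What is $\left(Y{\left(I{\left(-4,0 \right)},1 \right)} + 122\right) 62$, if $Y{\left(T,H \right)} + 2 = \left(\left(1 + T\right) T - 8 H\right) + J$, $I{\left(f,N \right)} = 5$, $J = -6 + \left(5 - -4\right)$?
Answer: $8990$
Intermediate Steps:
$J = 3$ ($J = -6 + \left(5 + 4\right) = -6 + 9 = 3$)
$Y{\left(T,H \right)} = 1 - 8 H + T \left(1 + T\right)$ ($Y{\left(T,H \right)} = -2 - \left(-3 + 8 H - \left(1 + T\right) T\right) = -2 - \left(-3 + 8 H - T \left(1 + T\right)\right) = -2 + \left(3 - 8 H + T \left(1 + T\right)\right) = 1 - 8 H + T \left(1 + T\right)$)
$\left(Y{\left(I{\left(-4,0 \right)},1 \right)} + 122\right) 62 = \left(\left(1 + 5 + 5^{2} - 8\right) + 122\right) 62 = \left(\left(1 + 5 + 25 - 8\right) + 122\right) 62 = \left(23 + 122\right) 62 = 145 \cdot 62 = 8990$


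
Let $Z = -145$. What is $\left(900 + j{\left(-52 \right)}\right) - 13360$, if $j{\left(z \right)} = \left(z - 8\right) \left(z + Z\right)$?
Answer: $-640$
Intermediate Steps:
$j{\left(z \right)} = \left(-145 + z\right) \left(-8 + z\right)$ ($j{\left(z \right)} = \left(z - 8\right) \left(z - 145\right) = \left(-8 + z\right) \left(-145 + z\right) = \left(-145 + z\right) \left(-8 + z\right)$)
$\left(900 + j{\left(-52 \right)}\right) - 13360 = \left(900 + \left(1160 + \left(-52\right)^{2} - -7956\right)\right) - 13360 = \left(900 + \left(1160 + 2704 + 7956\right)\right) - 13360 = \left(900 + 11820\right) - 13360 = 12720 - 13360 = -640$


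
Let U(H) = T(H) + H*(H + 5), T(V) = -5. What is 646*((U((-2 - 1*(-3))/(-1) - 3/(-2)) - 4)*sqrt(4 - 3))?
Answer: -8075/2 ≈ -4037.5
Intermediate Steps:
U(H) = -5 + H*(5 + H) (U(H) = -5 + H*(H + 5) = -5 + H*(5 + H))
646*((U((-2 - 1*(-3))/(-1) - 3/(-2)) - 4)*sqrt(4 - 3)) = 646*(((-5 + ((-2 - 1*(-3))/(-1) - 3/(-2))**2 + 5*((-2 - 1*(-3))/(-1) - 3/(-2))) - 4)*sqrt(4 - 3)) = 646*(((-5 + ((-2 + 3)*(-1) - 3*(-1/2))**2 + 5*((-2 + 3)*(-1) - 3*(-1/2))) - 4)*sqrt(1)) = 646*(((-5 + (1*(-1) + 3/2)**2 + 5*(1*(-1) + 3/2)) - 4)*1) = 646*(((-5 + (-1 + 3/2)**2 + 5*(-1 + 3/2)) - 4)*1) = 646*(((-5 + (1/2)**2 + 5*(1/2)) - 4)*1) = 646*(((-5 + 1/4 + 5/2) - 4)*1) = 646*((-9/4 - 4)*1) = 646*(-25/4*1) = 646*(-25/4) = -8075/2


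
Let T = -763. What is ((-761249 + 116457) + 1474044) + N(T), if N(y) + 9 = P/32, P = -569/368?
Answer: 9765164999/11776 ≈ 8.2924e+5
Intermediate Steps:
P = -569/368 (P = -569*1/368 = -569/368 ≈ -1.5462)
N(y) = -106553/11776 (N(y) = -9 - 569/368/32 = -9 - 569/368*1/32 = -9 - 569/11776 = -106553/11776)
((-761249 + 116457) + 1474044) + N(T) = ((-761249 + 116457) + 1474044) - 106553/11776 = (-644792 + 1474044) - 106553/11776 = 829252 - 106553/11776 = 9765164999/11776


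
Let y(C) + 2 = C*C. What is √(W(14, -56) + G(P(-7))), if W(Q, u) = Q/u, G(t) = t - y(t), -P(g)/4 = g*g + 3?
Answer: I*√173881/2 ≈ 208.5*I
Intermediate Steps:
y(C) = -2 + C² (y(C) = -2 + C*C = -2 + C²)
P(g) = -12 - 4*g² (P(g) = -4*(g*g + 3) = -4*(g² + 3) = -4*(3 + g²) = -12 - 4*g²)
G(t) = 2 + t - t² (G(t) = t - (-2 + t²) = t + (2 - t²) = 2 + t - t²)
√(W(14, -56) + G(P(-7))) = √(14/(-56) + (2 + (-12 - 4*(-7)²) - (-12 - 4*(-7)²)²)) = √(14*(-1/56) + (2 + (-12 - 4*49) - (-12 - 4*49)²)) = √(-¼ + (2 + (-12 - 196) - (-12 - 196)²)) = √(-¼ + (2 - 208 - 1*(-208)²)) = √(-¼ + (2 - 208 - 1*43264)) = √(-¼ + (2 - 208 - 43264)) = √(-¼ - 43470) = √(-173881/4) = I*√173881/2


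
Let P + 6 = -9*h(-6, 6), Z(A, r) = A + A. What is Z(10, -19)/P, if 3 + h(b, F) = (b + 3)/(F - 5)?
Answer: 5/12 ≈ 0.41667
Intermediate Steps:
Z(A, r) = 2*A
h(b, F) = -3 + (3 + b)/(-5 + F) (h(b, F) = -3 + (b + 3)/(F - 5) = -3 + (3 + b)/(-5 + F))
P = 48 (P = -6 - 9*(18 - 6 - 3*6)/(-5 + 6) = -6 - 9*(18 - 6 - 18)/1 = -6 - 9*(-6) = -6 + 54 = 48)
Z(10, -19)/P = (2*10)/48 = 20*(1/48) = 5/12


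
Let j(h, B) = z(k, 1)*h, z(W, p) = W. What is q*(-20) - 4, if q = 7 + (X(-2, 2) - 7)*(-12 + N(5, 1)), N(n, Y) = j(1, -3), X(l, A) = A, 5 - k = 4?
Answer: -1244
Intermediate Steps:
k = 1 (k = 5 - 1*4 = 5 - 4 = 1)
j(h, B) = h (j(h, B) = 1*h = h)
N(n, Y) = 1
q = 62 (q = 7 + (2 - 7)*(-12 + 1) = 7 - 5*(-11) = 7 + 55 = 62)
q*(-20) - 4 = 62*(-20) - 4 = -1240 - 4 = -1244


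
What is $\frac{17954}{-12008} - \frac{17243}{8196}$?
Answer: $- \frac{11068904}{3075549} \approx -3.599$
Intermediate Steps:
$\frac{17954}{-12008} - \frac{17243}{8196} = 17954 \left(- \frac{1}{12008}\right) - \frac{17243}{8196} = - \frac{8977}{6004} - \frac{17243}{8196} = - \frac{11068904}{3075549}$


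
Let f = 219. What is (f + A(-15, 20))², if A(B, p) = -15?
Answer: 41616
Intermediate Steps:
(f + A(-15, 20))² = (219 - 15)² = 204² = 41616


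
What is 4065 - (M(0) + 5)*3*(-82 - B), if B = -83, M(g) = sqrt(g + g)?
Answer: 4050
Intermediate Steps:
M(g) = sqrt(2)*sqrt(g) (M(g) = sqrt(2*g) = sqrt(2)*sqrt(g))
4065 - (M(0) + 5)*3*(-82 - B) = 4065 - (sqrt(2)*sqrt(0) + 5)*3*(-82 - 1*(-83)) = 4065 - (sqrt(2)*0 + 5)*3*(-82 + 83) = 4065 - (0 + 5)*3 = 4065 - 5*3 = 4065 - 15 = 4050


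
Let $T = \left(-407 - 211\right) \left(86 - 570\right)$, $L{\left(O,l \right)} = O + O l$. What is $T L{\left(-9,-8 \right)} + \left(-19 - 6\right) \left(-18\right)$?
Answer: $18844506$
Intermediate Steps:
$T = 299112$ ($T = \left(-618\right) \left(-484\right) = 299112$)
$T L{\left(-9,-8 \right)} + \left(-19 - 6\right) \left(-18\right) = 299112 \left(- 9 \left(1 - 8\right)\right) + \left(-19 - 6\right) \left(-18\right) = 299112 \left(\left(-9\right) \left(-7\right)\right) - -450 = 299112 \cdot 63 + 450 = 18844056 + 450 = 18844506$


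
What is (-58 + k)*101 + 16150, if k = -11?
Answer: 9181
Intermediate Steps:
(-58 + k)*101 + 16150 = (-58 - 11)*101 + 16150 = -69*101 + 16150 = -6969 + 16150 = 9181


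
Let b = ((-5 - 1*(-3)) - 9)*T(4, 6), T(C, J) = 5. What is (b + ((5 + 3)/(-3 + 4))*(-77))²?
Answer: 450241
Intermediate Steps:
b = -55 (b = ((-5 - 1*(-3)) - 9)*5 = ((-5 + 3) - 9)*5 = (-2 - 9)*5 = -11*5 = -55)
(b + ((5 + 3)/(-3 + 4))*(-77))² = (-55 + ((5 + 3)/(-3 + 4))*(-77))² = (-55 + (8/1)*(-77))² = (-55 + (8*1)*(-77))² = (-55 + 8*(-77))² = (-55 - 616)² = (-671)² = 450241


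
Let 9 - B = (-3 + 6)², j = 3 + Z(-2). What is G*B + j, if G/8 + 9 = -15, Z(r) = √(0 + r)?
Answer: 3 + I*√2 ≈ 3.0 + 1.4142*I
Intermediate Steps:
Z(r) = √r
j = 3 + I*√2 (j = 3 + √(-2) = 3 + I*√2 ≈ 3.0 + 1.4142*I)
G = -192 (G = -72 + 8*(-15) = -72 - 120 = -192)
B = 0 (B = 9 - (-3 + 6)² = 9 - 1*3² = 9 - 1*9 = 9 - 9 = 0)
G*B + j = -192*0 + (3 + I*√2) = 0 + (3 + I*√2) = 3 + I*√2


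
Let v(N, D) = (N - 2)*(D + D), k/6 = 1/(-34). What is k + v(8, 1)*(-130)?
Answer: -26523/17 ≈ -1560.2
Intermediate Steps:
k = -3/17 (k = 6/(-34) = 6*(-1/34) = -3/17 ≈ -0.17647)
v(N, D) = 2*D*(-2 + N) (v(N, D) = (-2 + N)*(2*D) = 2*D*(-2 + N))
k + v(8, 1)*(-130) = -3/17 + (2*1*(-2 + 8))*(-130) = -3/17 + (2*1*6)*(-130) = -3/17 + 12*(-130) = -3/17 - 1560 = -26523/17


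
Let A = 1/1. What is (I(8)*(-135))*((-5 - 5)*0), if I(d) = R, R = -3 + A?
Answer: 0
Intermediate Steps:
A = 1
R = -2 (R = -3 + 1 = -2)
I(d) = -2
(I(8)*(-135))*((-5 - 5)*0) = (-2*(-135))*((-5 - 5)*0) = 270*(-10*0) = 270*0 = 0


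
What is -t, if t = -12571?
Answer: 12571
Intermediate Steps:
-t = -1*(-12571) = 12571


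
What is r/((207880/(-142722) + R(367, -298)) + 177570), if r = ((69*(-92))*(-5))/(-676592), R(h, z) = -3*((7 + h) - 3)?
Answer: -566249535/2129919064770476 ≈ -2.6585e-7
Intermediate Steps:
R(h, z) = -12 - 3*h (R(h, z) = -3*(4 + h) = -12 - 3*h)
r = -7935/169148 (r = -6348*(-5)*(-1/676592) = 31740*(-1/676592) = -7935/169148 ≈ -0.046912)
r/((207880/(-142722) + R(367, -298)) + 177570) = -7935/(169148*((207880/(-142722) + (-12 - 3*367)) + 177570)) = -7935/(169148*((207880*(-1/142722) + (-12 - 1101)) + 177570)) = -7935/(169148*((-103940/71361 - 1113) + 177570)) = -7935/(169148*(-79528733/71361 + 177570)) = -7935/(169148*12592044037/71361) = -7935/169148*71361/12592044037 = -566249535/2129919064770476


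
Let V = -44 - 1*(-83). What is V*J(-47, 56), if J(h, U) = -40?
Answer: -1560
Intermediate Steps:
V = 39 (V = -44 + 83 = 39)
V*J(-47, 56) = 39*(-40) = -1560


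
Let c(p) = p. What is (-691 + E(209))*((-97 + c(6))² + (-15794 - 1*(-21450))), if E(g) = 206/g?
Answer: -182717871/19 ≈ -9.6167e+6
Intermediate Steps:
(-691 + E(209))*((-97 + c(6))² + (-15794 - 1*(-21450))) = (-691 + 206/209)*((-97 + 6)² + (-15794 - 1*(-21450))) = (-691 + 206*(1/209))*((-91)² + (-15794 + 21450)) = (-691 + 206/209)*(8281 + 5656) = -144213/209*13937 = -182717871/19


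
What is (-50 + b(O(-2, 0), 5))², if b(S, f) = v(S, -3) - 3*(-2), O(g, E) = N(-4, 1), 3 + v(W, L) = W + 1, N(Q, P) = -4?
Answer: 2500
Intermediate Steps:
v(W, L) = -2 + W (v(W, L) = -3 + (W + 1) = -3 + (1 + W) = -2 + W)
O(g, E) = -4
b(S, f) = 4 + S (b(S, f) = (-2 + S) - 3*(-2) = (-2 + S) + 6 = 4 + S)
(-50 + b(O(-2, 0), 5))² = (-50 + (4 - 4))² = (-50 + 0)² = (-50)² = 2500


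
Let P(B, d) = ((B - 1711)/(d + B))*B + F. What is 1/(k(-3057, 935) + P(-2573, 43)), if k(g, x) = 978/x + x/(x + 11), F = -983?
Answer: -1849430/9871844373 ≈ -0.00018734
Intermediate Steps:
k(g, x) = 978/x + x/(11 + x)
P(B, d) = -983 + B*(-1711 + B)/(B + d) (P(B, d) = ((B - 1711)/(d + B))*B - 983 = ((-1711 + B)/(B + d))*B - 983 = B*(-1711 + B)/(B + d) - 983 = -983 + B*(-1711 + B)/(B + d))
1/(k(-3057, 935) + P(-2573, 43)) = 1/((10758 + 935² + 978*935)/(935*(11 + 935)) + ((-2573)² - 2694*(-2573) - 983*43)/(-2573 + 43)) = 1/((1/935)*(10758 + 874225 + 914430)/946 + (6620329 + 6931662 - 42269)/(-2530)) = 1/((1/935)*(1/946)*1799413 - 1/2530*13509722) = 1/(163583/80410 - 6754861/1265) = 1/(-9871844373/1849430) = -1849430/9871844373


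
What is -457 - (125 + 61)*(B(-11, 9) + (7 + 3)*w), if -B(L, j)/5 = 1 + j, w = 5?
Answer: -457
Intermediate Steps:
B(L, j) = -5 - 5*j (B(L, j) = -5*(1 + j) = -5 - 5*j)
-457 - (125 + 61)*(B(-11, 9) + (7 + 3)*w) = -457 - (125 + 61)*((-5 - 5*9) + (7 + 3)*5) = -457 - 186*((-5 - 45) + 10*5) = -457 - 186*(-50 + 50) = -457 - 186*0 = -457 - 1*0 = -457 + 0 = -457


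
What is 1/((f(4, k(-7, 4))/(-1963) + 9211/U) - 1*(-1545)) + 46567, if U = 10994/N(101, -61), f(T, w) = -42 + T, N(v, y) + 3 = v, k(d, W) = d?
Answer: 817608557657257/17557681338 ≈ 46567.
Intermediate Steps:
N(v, y) = -3 + v
U = 5497/49 (U = 10994/(-3 + 101) = 10994/98 = 10994*(1/98) = 5497/49 ≈ 112.18)
1/((f(4, k(-7, 4))/(-1963) + 9211/U) - 1*(-1545)) + 46567 = 1/(((-42 + 4)/(-1963) + 9211/(5497/49)) - 1*(-1545)) + 46567 = 1/((-38*(-1/1963) + 9211*(49/5497)) + 1545) + 46567 = 1/((38/1963 + 451339/5497) + 1545) + 46567 = 1/(886187343/10790611 + 1545) + 46567 = 1/(17557681338/10790611) + 46567 = 10790611/17557681338 + 46567 = 817608557657257/17557681338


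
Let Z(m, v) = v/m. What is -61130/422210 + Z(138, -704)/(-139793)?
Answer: -58949406229/407251817457 ≈ -0.14475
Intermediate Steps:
-61130/422210 + Z(138, -704)/(-139793) = -61130/422210 - 704/138/(-139793) = -61130*1/422210 - 704*1/138*(-1/139793) = -6113/42221 - 352/69*(-1/139793) = -6113/42221 + 352/9645717 = -58949406229/407251817457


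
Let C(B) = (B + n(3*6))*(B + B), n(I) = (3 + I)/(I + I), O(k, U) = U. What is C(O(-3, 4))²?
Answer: 12100/9 ≈ 1344.4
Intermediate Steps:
n(I) = (3 + I)/(2*I) (n(I) = (3 + I)/((2*I)) = (3 + I)*(1/(2*I)) = (3 + I)/(2*I))
C(B) = 2*B*(7/12 + B) (C(B) = (B + (3 + 3*6)/(2*((3*6))))*(B + B) = (B + (½)*(3 + 18)/18)*(2*B) = (B + (½)*(1/18)*21)*(2*B) = (B + 7/12)*(2*B) = (7/12 + B)*(2*B) = 2*B*(7/12 + B))
C(O(-3, 4))² = ((⅙)*4*(7 + 12*4))² = ((⅙)*4*(7 + 48))² = ((⅙)*4*55)² = (110/3)² = 12100/9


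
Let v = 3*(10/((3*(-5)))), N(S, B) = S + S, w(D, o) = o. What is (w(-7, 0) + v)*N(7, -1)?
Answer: -28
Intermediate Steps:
N(S, B) = 2*S
v = -2 (v = 3*(10/(-15)) = 3*(10*(-1/15)) = 3*(-⅔) = -2)
(w(-7, 0) + v)*N(7, -1) = (0 - 2)*(2*7) = -2*14 = -28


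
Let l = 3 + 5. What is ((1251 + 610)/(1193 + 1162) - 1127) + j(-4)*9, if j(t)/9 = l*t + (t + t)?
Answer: -10282424/2355 ≈ -4366.2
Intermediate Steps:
l = 8
j(t) = 90*t (j(t) = 9*(8*t + (t + t)) = 9*(8*t + 2*t) = 9*(10*t) = 90*t)
((1251 + 610)/(1193 + 1162) - 1127) + j(-4)*9 = ((1251 + 610)/(1193 + 1162) - 1127) + (90*(-4))*9 = (1861/2355 - 1127) - 360*9 = (1861*(1/2355) - 1127) - 3240 = (1861/2355 - 1127) - 3240 = -2652224/2355 - 3240 = -10282424/2355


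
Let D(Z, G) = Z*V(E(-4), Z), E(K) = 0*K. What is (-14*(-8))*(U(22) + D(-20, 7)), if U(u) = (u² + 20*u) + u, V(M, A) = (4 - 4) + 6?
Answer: 92512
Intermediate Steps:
E(K) = 0
V(M, A) = 6 (V(M, A) = 0 + 6 = 6)
U(u) = u² + 21*u
D(Z, G) = 6*Z (D(Z, G) = Z*6 = 6*Z)
(-14*(-8))*(U(22) + D(-20, 7)) = (-14*(-8))*(22*(21 + 22) + 6*(-20)) = 112*(22*43 - 120) = 112*(946 - 120) = 112*826 = 92512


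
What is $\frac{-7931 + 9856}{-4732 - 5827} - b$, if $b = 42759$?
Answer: $- \frac{451494206}{10559} \approx -42759.0$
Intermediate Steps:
$\frac{-7931 + 9856}{-4732 - 5827} - b = \frac{-7931 + 9856}{-4732 - 5827} - 42759 = \frac{1925}{-10559} - 42759 = 1925 \left(- \frac{1}{10559}\right) - 42759 = - \frac{1925}{10559} - 42759 = - \frac{451494206}{10559}$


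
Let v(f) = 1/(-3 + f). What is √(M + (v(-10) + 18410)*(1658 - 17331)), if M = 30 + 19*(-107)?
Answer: 4*I*√3047711433/13 ≈ 16987.0*I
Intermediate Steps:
M = -2003 (M = 30 - 2033 = -2003)
√(M + (v(-10) + 18410)*(1658 - 17331)) = √(-2003 + (1/(-3 - 10) + 18410)*(1658 - 17331)) = √(-2003 + (1/(-13) + 18410)*(-15673)) = √(-2003 + (-1/13 + 18410)*(-15673)) = √(-2003 + (239329/13)*(-15673)) = √(-2003 - 3751003417/13) = √(-3751029456/13) = 4*I*√3047711433/13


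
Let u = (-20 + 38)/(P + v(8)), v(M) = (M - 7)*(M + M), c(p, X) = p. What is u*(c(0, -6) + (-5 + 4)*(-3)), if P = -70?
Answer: -1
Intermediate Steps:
v(M) = 2*M*(-7 + M) (v(M) = (-7 + M)*(2*M) = 2*M*(-7 + M))
u = -⅓ (u = (-20 + 38)/(-70 + 2*8*(-7 + 8)) = 18/(-70 + 2*8*1) = 18/(-70 + 16) = 18/(-54) = 18*(-1/54) = -⅓ ≈ -0.33333)
u*(c(0, -6) + (-5 + 4)*(-3)) = -(0 + (-5 + 4)*(-3))/3 = -(0 - 1*(-3))/3 = -(0 + 3)/3 = -⅓*3 = -1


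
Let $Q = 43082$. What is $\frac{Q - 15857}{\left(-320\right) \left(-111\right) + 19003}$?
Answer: $\frac{27225}{54523} \approx 0.49933$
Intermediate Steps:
$\frac{Q - 15857}{\left(-320\right) \left(-111\right) + 19003} = \frac{43082 - 15857}{\left(-320\right) \left(-111\right) + 19003} = \frac{27225}{35520 + 19003} = \frac{27225}{54523}$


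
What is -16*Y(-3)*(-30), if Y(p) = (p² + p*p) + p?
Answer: 7200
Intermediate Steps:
Y(p) = p + 2*p² (Y(p) = (p² + p²) + p = 2*p² + p = p + 2*p²)
-16*Y(-3)*(-30) = -(-48)*(1 + 2*(-3))*(-30) = -(-48)*(1 - 6)*(-30) = -(-48)*(-5)*(-30) = -16*15*(-30) = -240*(-30) = 7200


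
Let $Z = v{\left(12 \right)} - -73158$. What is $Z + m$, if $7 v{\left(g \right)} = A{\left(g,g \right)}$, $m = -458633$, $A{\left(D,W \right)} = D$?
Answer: $- \frac{2698313}{7} \approx -3.8547 \cdot 10^{5}$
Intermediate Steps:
$v{\left(g \right)} = \frac{g}{7}$
$Z = \frac{512118}{7}$ ($Z = \frac{1}{7} \cdot 12 - -73158 = \frac{12}{7} + 73158 = \frac{512118}{7} \approx 73160.0$)
$Z + m = \frac{512118}{7} - 458633 = - \frac{2698313}{7}$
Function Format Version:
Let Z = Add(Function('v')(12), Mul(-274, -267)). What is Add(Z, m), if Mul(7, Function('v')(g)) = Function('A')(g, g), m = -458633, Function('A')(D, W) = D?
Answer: Rational(-2698313, 7) ≈ -3.8547e+5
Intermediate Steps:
Function('v')(g) = Mul(Rational(1, 7), g)
Z = Rational(512118, 7) (Z = Add(Mul(Rational(1, 7), 12), Mul(-274, -267)) = Add(Rational(12, 7), 73158) = Rational(512118, 7) ≈ 73160.)
Add(Z, m) = Add(Rational(512118, 7), -458633) = Rational(-2698313, 7)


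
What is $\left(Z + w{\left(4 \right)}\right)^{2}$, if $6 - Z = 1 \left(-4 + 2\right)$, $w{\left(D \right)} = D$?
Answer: $144$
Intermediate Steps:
$Z = 8$ ($Z = 6 - 1 \left(-4 + 2\right) = 6 - 1 \left(-2\right) = 6 - -2 = 6 + 2 = 8$)
$\left(Z + w{\left(4 \right)}\right)^{2} = \left(8 + 4\right)^{2} = 12^{2} = 144$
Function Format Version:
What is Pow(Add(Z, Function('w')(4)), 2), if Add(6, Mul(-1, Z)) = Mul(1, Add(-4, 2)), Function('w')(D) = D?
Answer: 144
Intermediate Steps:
Z = 8 (Z = Add(6, Mul(-1, Mul(1, Add(-4, 2)))) = Add(6, Mul(-1, Mul(1, -2))) = Add(6, Mul(-1, -2)) = Add(6, 2) = 8)
Pow(Add(Z, Function('w')(4)), 2) = Pow(Add(8, 4), 2) = Pow(12, 2) = 144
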